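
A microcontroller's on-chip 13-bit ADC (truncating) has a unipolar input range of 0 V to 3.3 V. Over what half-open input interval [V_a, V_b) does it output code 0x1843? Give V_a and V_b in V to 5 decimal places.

LSB = 3.3/2^13 = 402.83 µV.
Code 0x1843 = 6211 decimal.
V_a = V_low + 6211·LSB = 2.50199 V; V_b = V_low + 6212·LSB = 2.50239 V.

[2.50199 V, 2.50239 V)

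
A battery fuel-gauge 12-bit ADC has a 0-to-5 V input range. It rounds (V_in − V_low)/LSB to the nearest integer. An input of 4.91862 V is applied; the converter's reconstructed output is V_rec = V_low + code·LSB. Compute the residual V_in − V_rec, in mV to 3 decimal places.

One LSB is 5 V / 4096 = 1.221 mV.
Scaled input = 4029.3335 LSBs, so code = 4029.
V_rec = 0 + 4029·0.0012207 = 4.9182129 V.
Difference: 0.000407109 V → 0.407 mV.

0.407 mV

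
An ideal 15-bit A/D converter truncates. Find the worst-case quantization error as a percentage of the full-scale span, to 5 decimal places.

0.00305 %

Truncating → worst-case error = 1 LSB = V_FS/2^15, so 100/32768 = 0.00305176 % of full scale.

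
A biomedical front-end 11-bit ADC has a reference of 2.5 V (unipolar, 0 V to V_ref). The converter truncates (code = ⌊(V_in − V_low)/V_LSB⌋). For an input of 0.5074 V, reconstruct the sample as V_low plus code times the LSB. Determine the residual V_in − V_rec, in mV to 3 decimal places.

LSB = 2.5/2^11 = 1.221 mV.
(V_in − V_low)/LSB = (0.5074 − 0)/0.0012207 = 415.6621 → code 415 (floor).
V_rec = 0 + 415·0.0012207 = 0.5065918 V.
Difference: 0.000808203 V → 0.808 mV.

0.808 mV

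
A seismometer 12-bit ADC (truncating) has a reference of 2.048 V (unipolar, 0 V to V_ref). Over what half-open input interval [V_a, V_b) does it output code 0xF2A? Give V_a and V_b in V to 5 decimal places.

LSB = 2.048/2^12 = 0.500 mV.
Code 0xF2A = 3882 decimal.
V_a = V_low + 3882·LSB = 1.941 V; V_b = V_low + 3883·LSB = 1.9415 V.

[1.94100 V, 1.94150 V)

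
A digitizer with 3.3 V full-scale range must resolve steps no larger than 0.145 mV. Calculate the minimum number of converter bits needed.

Number of steps required ≥ 3.3 V / 0.145 mV = 22758.62.
Need 2^N ≥ 22758.62; 2^14 = 16384, 2^15 = 32768.
Minimum N = 15.

15 bits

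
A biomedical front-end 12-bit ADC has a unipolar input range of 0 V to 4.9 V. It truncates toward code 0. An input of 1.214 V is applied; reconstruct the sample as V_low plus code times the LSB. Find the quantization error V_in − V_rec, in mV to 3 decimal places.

0.963 mV

Step size: 4.9 V ÷ 2^12 = 1.196 mV.
Scaled input = 1014.8049 LSBs, so code = 1014.
Reconstructed: 1.2130371 V.
Difference: 0.000962891 V → 0.963 mV.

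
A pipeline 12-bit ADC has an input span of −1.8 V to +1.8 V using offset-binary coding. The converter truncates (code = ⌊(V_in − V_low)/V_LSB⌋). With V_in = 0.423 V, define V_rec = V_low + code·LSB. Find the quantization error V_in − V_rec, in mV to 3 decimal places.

0.246 mV

Step size: 3.6 V ÷ 2^12 = 0.879 mV.
(0.423 − (−1.8))/0.000878906 = 2529.2800; ⌊·⌋ gives code 2529.
Reconstructed: 0.42275391 V.
Difference: 0.000246094 V → 0.246 mV.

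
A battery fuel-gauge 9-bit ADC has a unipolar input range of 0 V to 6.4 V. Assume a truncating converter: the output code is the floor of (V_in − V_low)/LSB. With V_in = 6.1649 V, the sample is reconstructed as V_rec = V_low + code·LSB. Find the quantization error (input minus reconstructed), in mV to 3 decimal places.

2.400 mV

One LSB is 6.4 V / 512 = 12.500 mV.
Scaled input = 493.1920 LSBs, so code = 493.
V_rec = 0 + 493·0.0125 = 6.1625 V.
V_in − V_rec = 0.0024 V = 2.400 mV.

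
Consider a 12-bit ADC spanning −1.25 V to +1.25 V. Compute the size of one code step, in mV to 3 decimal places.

Full-scale span = 2.5 V.
LSB = 2.5 / 2^12 = 2.5 / 4096 = 0.000610352 V = 0.610 mV.

0.610 mV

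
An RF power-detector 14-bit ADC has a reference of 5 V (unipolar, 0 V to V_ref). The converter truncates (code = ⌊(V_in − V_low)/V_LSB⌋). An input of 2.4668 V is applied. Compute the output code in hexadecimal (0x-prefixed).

code 0x1F93 (decimal 8083)

Full-scale span = 5 V; LSB = 5/2^14 = 305.18 µV.
(V_in − V_low)/LSB = (2.4668 − 0) / 0.000305176 = 8083.210.
⌊·⌋(8083.210) = 8083.
In hexadecimal (0x-prefixed): 0x1F93.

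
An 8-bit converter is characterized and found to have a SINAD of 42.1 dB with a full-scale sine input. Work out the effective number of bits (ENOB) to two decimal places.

6.70 bits

ENOB = (SINAD − 1.76) / 6.02 = (42.1 − 1.76)/6.02 = 6.701.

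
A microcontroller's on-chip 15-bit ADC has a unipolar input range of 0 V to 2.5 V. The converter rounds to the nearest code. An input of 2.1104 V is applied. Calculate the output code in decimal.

code 27661

Full-scale span = 2.5 V; LSB = 2.5/2^15 = 76.29 µV.
(V_in − V_low)/LSB = (2.1104 − 0) / 7.62939e-05 = 27661.435.
Round → code 27661.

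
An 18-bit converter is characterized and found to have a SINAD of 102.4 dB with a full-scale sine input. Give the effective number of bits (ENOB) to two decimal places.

ENOB = (SINAD − 1.76) / 6.02 = (102.4 − 1.76)/6.02 = 16.718.

16.72 bits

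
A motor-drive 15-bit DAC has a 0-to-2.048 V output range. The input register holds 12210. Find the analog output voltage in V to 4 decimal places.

LSB = 2.048 V / 2^15 = 62.50 µV.
V_out = 0 + 12210 × 6.25e-05 V = 0.763125 V.

0.7631 V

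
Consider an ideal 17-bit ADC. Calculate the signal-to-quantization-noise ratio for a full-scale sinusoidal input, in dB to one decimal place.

SNR ≈ 6.02·N + 1.76 dB = 6.02·17 + 1.76 = 104.10 dB.

104.1 dB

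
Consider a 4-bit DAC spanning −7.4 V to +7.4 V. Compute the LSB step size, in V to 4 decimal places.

Full-scale span = 14.8 V.
LSB = 14.8 / 2^4 = 14.8 / 16 = 0.925 V = 0.9250 V.

0.9250 V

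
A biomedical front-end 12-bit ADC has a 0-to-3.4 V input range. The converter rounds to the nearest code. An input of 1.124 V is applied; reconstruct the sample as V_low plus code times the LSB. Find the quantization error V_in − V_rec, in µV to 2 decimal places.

LSB = 3.4/2^12 = 0.830 mV.
Scaled input = 1354.0894 LSBs, so code = 1354.
V_rec = 0 + 1354·0.000830078 = 1.1239258 V.
Error = 1.124 − 1.1239258 = 7.42187e-05 V = 74.22 µV.

74.22 µV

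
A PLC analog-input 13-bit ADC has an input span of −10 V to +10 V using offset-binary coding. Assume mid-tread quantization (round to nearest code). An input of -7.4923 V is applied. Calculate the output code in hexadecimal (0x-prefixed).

code 0x403 (decimal 1027)

LSB = 20 V / 8192 = 2.441 mV.
Input sits at 1027.154 steps above V_low.
So the output code is 1027.
In hexadecimal (0x-prefixed): 0x403.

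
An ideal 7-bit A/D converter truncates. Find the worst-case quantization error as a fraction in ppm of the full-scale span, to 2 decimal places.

Truncating → worst-case error = 1 LSB = V_FS/2^7, so 1e+06/128 = 7812.5 ppm of full scale.

7812.50 ppm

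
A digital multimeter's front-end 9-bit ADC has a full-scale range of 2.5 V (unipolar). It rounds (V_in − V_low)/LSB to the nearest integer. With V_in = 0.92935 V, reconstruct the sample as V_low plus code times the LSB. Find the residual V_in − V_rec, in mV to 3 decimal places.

One LSB is 2.5 V / 512 = 4.883 mV.
(V_in − V_low)/LSB = (0.92935 − 0)/0.00488281 = 190.3309 → code 190 (round).
Code 190 maps back to 0 + 190×0.00488281 V = 0.92773438 V.
V_in − V_rec = 0.00161563 V = 1.616 mV.

1.616 mV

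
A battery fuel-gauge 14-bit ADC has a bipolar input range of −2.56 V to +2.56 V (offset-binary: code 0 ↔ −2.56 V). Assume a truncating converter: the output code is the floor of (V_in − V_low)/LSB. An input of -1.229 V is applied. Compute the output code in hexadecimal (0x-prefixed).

Full-scale span = 5.12 V; LSB = 5.12/2^14 = 312.50 µV.
(-1.229 − (−2.56)) / 0.0003125 = 4259.200 LSBs.
So the output code is 4259.
In hexadecimal (0x-prefixed): 0x10A3.

code 0x10A3 (decimal 4259)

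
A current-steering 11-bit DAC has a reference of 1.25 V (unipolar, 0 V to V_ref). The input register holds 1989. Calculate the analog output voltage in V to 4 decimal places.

LSB = 1.25 V / 2^11 = 0.610 mV.
V_out = 0 + 1989 × 0.000610352 V = 1.21399 V.

1.2140 V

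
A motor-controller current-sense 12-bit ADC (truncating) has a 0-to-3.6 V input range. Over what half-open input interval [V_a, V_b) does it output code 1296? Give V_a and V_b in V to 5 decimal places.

LSB = 3.6/2^12 = 0.879 mV.
V_a = V_low + 1296·LSB = 1.13906 V; V_b = V_low + 1297·LSB = 1.13994 V.

[1.13906 V, 1.13994 V)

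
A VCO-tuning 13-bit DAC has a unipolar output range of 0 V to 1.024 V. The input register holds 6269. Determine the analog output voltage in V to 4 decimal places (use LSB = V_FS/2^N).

LSB = 1.024 V / 2^13 = 125.00 µV.
V_out = 0 + 6269 × 0.000125 V = 0.783625 V.

0.7836 V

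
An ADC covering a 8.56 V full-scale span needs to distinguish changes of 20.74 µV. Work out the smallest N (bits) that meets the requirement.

19 bits

Number of steps required ≥ 8.56 V / 20.74 µV = 412729.03.
Need 2^N ≥ 412729.03; 2^18 = 262144, 2^19 = 524288.
Minimum N = 19.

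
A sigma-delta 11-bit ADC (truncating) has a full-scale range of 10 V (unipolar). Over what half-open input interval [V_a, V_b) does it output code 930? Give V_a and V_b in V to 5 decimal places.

[4.54102 V, 4.54590 V)

LSB = 10/2^11 = 4.883 mV.
V_a = V_low + 930·LSB = 4.54102 V; V_b = V_low + 931·LSB = 4.5459 V.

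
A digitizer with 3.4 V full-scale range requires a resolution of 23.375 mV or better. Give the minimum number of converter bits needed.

8 bits

Number of steps required ≥ 3.4 V / 23.375 mV = 145.45.
Need 2^N ≥ 145.45; 2^7 = 128, 2^8 = 256.
Minimum N = 8.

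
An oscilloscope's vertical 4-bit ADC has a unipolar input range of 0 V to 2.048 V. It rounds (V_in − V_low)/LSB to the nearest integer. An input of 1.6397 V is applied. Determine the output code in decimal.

code 13

LSB = 2.048 V / 16 = 128.000 mV.
(1.6397 − 0) / 0.128 = 12.810 LSBs.
Round → code 13.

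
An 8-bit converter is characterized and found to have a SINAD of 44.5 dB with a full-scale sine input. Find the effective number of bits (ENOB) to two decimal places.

7.10 bits

ENOB = (SINAD − 1.76) / 6.02 = (44.5 − 1.76)/6.02 = 7.100.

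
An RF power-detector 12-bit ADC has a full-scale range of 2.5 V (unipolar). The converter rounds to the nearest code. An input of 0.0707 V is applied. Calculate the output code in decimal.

code 116

With 4096 levels over 2.5 V, one step is 0.610 mV.
(0.0707 − 0) / 0.000610352 = 115.835 LSBs.
So the output code is 116.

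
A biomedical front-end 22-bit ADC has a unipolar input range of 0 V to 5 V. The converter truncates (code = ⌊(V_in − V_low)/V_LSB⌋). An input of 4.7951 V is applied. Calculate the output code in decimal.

code 4022421

Full-scale span = 5 V; LSB = 5/2^22 = 1.19 µV.
Input sits at 4022421.422 steps above V_low.
Floor → code 4022421.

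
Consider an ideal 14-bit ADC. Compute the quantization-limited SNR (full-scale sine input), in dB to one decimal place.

SNR ≈ 6.02·N + 1.76 dB = 6.02·14 + 1.76 = 86.04 dB.

86.0 dB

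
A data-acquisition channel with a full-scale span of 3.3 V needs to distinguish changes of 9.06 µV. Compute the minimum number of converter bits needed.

19 bits

Number of steps required ≥ 3.3 V / 9.06 µV = 364238.41.
Need 2^N ≥ 364238.41; 2^18 = 262144, 2^19 = 524288.
Minimum N = 19.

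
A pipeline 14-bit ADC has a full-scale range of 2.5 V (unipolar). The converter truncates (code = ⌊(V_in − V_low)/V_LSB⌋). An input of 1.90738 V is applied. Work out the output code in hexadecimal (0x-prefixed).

Full-scale span = 2.5 V; LSB = 2.5/2^14 = 152.59 µV.
(V_in − V_low)/LSB = (1.90738 − 0) / 0.000152588 = 12500.206.
⌊·⌋(12500.206) = 12500.
In hexadecimal (0x-prefixed): 0x30D4.

code 0x30D4 (decimal 12500)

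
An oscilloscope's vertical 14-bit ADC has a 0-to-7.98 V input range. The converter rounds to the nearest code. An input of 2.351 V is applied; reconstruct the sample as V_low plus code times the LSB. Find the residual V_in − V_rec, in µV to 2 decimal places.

-41.26 µV

LSB = 7.98/2^14 = 487.06 µV.
Scaled input = 4826.9153 LSBs, so code = 4827.
Reconstructed: 2.3510413 V.
V_in − V_rec = -4.12598e-05 V = -41.26 µV.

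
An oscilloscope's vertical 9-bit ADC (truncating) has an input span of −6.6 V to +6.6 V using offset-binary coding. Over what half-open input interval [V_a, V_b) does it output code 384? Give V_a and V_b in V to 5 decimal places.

LSB = 13.2/2^9 = 25.781 mV.
V_a = V_low + 384·LSB = 3.3 V; V_b = V_low + 385·LSB = 3.32578 V.

[3.30000 V, 3.32578 V)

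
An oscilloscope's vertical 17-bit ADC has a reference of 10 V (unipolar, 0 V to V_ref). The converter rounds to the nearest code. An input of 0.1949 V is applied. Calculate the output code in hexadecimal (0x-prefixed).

Full-scale span = 10 V; LSB = 10/2^17 = 76.29 µV.
(V_in − V_low)/LSB = (0.1949 − 0) / 7.62939e-05 = 2554.593.
So the output code is 2555.
In hexadecimal (0x-prefixed): 0x9FB.

code 0x9FB (decimal 2555)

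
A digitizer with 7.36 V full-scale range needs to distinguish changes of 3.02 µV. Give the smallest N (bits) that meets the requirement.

Number of steps required ≥ 7.36 V / 3.02 µV = 2437086.09.
Need 2^N ≥ 2437086.09; 2^21 = 2097152, 2^22 = 4194304.
Minimum N = 22.

22 bits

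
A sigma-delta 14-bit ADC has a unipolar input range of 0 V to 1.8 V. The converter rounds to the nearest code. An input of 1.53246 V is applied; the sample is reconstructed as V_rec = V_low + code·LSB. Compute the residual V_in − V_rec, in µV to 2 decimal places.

One LSB is 1.8 V / 16384 = 109.86 µV.
(1.53246 − 0)/0.000109863 = 13948.7915; round gives code 13949.
V_rec = 0 + 13949·0.000109863 = 1.5324829 V.
V_in − V_rec = -2.29102e-05 V = -22.91 µV.

-22.91 µV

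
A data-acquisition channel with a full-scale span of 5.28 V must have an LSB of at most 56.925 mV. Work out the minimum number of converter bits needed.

7 bits

Number of steps required ≥ 5.28 V / 56.925 mV = 92.75.
Need 2^N ≥ 92.75; 2^6 = 64, 2^7 = 128.
Minimum N = 7.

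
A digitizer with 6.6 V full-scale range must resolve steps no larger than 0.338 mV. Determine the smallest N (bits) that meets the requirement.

Number of steps required ≥ 6.6 V / 0.338 mV = 19526.63.
Need 2^N ≥ 19526.63; 2^14 = 16384, 2^15 = 32768.
Minimum N = 15.

15 bits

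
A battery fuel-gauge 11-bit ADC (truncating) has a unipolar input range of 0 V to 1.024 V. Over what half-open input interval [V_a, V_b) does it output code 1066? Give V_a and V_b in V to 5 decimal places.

[0.53300 V, 0.53350 V)

LSB = 1.024/2^11 = 0.500 mV.
V_a = V_low + 1066·LSB = 0.533 V; V_b = V_low + 1067·LSB = 0.5335 V.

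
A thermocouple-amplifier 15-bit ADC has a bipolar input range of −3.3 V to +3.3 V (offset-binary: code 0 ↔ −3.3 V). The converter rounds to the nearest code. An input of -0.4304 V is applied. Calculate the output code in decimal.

With 32768 levels over 6.6 V, one step is 201.42 µV.
Input sits at 14247.129 steps above V_low.
So the output code is 14247.

code 14247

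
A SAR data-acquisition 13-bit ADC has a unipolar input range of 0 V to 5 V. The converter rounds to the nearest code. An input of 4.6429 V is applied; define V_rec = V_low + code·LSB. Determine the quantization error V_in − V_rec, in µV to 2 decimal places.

-44.34 µV

LSB = 5/2^13 = 0.610 mV.
Scaled input = 7606.9274 LSBs, so code = 7607.
Code 7607 maps back to 0 + 7607×0.000610352 V = 4.6429443 V.
Error = 4.6429 − 4.6429443 = -4.43359e-05 V = -44.34 µV.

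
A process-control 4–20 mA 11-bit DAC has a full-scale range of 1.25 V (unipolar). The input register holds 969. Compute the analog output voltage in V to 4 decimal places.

LSB = 1.25 V / 2^11 = 0.610 mV.
V_out = 0 + 969 × 0.000610352 V = 0.591431 V.

0.5914 V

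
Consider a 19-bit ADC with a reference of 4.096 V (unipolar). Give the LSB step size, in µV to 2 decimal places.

Full-scale span = 4.096 V.
LSB = 4.096 / 2^19 = 4.096 / 524288 = 7.8125e-06 V = 7.81 µV.

7.81 µV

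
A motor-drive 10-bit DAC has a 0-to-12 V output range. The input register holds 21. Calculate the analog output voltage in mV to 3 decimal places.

LSB = 12 V / 2^10 = 11.719 mV.
V_out = 0 + 21 × 0.0117188 V = 0.246094 V.
= 246.094 mV.

246.094 mV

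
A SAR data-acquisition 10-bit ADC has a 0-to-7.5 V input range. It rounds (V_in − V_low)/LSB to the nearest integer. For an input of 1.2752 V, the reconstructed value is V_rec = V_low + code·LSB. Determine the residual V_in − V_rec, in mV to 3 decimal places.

Step size: 7.5 V ÷ 2^10 = 7.324 mV.
(V_in − V_low)/LSB = (1.2752 − 0)/0.00732422 = 174.1073 → code 174 (round).
V_rec = 0 + 174·0.00732422 = 1.2744141 V.
Difference: 0.000785937 V → 0.786 mV.

0.786 mV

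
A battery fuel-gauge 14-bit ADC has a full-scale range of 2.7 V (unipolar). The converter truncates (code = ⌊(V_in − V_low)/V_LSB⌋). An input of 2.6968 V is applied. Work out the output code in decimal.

Full-scale span = 2.7 V; LSB = 2.7/2^14 = 164.79 µV.
(V_in − V_low)/LSB = (2.6968 − 0) / 0.000164795 = 16364.582.
Floor → code 16364.

code 16364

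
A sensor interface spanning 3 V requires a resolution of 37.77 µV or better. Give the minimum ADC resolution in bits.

Number of steps required ≥ 3 V / 37.77 µV = 79428.12.
Need 2^N ≥ 79428.12; 2^16 = 65536, 2^17 = 131072.
Minimum N = 17.

17 bits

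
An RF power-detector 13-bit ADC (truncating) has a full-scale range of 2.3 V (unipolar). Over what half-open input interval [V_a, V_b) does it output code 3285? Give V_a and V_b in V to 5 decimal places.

LSB = 2.3/2^13 = 280.76 µV.
V_a = V_low + 3285·LSB = 0.922302 V; V_b = V_low + 3286·LSB = 0.922583 V.

[0.92230 V, 0.92258 V)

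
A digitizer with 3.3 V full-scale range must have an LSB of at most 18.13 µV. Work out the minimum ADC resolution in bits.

18 bits

Number of steps required ≥ 3.3 V / 18.13 µV = 182018.75.
Need 2^N ≥ 182018.75; 2^17 = 131072, 2^18 = 262144.
Minimum N = 18.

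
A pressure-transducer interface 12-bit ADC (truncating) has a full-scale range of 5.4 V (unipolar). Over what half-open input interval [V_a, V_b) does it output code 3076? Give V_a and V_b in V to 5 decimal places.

LSB = 5.4/2^12 = 1.318 mV.
V_a = V_low + 3076·LSB = 4.05527 V; V_b = V_low + 3077·LSB = 4.05659 V.

[4.05527 V, 4.05659 V)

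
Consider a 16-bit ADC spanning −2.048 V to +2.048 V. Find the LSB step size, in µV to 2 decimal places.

Full-scale span = 4.096 V.
LSB = 4.096 / 2^16 = 4.096 / 65536 = 6.25e-05 V = 62.50 µV.

62.50 µV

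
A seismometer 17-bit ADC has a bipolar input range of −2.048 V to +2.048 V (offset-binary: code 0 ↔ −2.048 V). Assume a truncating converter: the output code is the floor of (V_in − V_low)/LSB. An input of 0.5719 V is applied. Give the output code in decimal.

With 131072 levels over 4.096 V, one step is 31.25 µV.
(0.5719 − (−2.048)) / 3.125e-05 = 83836.800 LSBs.
So the output code is 83836.

code 83836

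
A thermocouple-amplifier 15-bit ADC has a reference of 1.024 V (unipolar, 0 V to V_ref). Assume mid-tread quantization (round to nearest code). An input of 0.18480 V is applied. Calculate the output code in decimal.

code 5914

With 32768 levels over 1.024 V, one step is 31.25 µV.
(V_in − V_low)/LSB = (0.18480 − 0) / 3.125e-05 = 5913.600.
round(5913.600) = 5914.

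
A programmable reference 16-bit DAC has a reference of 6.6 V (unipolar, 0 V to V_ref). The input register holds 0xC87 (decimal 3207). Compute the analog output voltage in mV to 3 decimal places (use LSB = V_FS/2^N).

322.971 mV

LSB = 6.6 V / 2^16 = 100.71 µV.
Code 0xC87 = 3207 decimal.
V_out = 0 + 3207 × 0.000100708 V = 0.322971 V.
= 322.971 mV.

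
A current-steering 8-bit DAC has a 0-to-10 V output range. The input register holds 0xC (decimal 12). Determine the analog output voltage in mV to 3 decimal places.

468.750 mV

LSB = 10 V / 2^8 = 39.062 mV.
Code 0xC = 12 decimal.
V_out = 0 + 12 × 0.0390625 V = 0.46875 V.
= 468.750 mV.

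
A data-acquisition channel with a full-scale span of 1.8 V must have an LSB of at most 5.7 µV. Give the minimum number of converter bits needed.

19 bits

Number of steps required ≥ 1.8 V / 5.7 µV = 315789.47.
Need 2^N ≥ 315789.47; 2^18 = 262144, 2^19 = 524288.
Minimum N = 19.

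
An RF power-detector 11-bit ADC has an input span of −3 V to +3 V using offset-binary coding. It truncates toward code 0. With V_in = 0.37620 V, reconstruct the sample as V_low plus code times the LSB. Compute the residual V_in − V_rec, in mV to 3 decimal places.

1.200 mV

One LSB is 6 V / 2048 = 2.930 mV.
(0.37620 − (−3))/0.00292969 = 1152.4096; ⌊·⌋ gives code 1152.
V_rec = (−3) + 1152·0.00292969 = 0.375 V.
Difference: 0.0012 V → 1.200 mV.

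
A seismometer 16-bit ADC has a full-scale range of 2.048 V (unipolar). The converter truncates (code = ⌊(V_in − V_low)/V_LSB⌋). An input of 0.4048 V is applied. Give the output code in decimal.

code 12953

With 65536 levels over 2.048 V, one step is 31.25 µV.
(V_in − V_low)/LSB = (0.4048 − 0) / 3.125e-05 = 12953.600.
Floor → code 12953.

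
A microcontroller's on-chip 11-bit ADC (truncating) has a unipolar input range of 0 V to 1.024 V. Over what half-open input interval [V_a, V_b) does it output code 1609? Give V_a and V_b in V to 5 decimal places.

[0.80450 V, 0.80500 V)

LSB = 1.024/2^11 = 0.500 mV.
V_a = V_low + 1609·LSB = 0.8045 V; V_b = V_low + 1610·LSB = 0.805 V.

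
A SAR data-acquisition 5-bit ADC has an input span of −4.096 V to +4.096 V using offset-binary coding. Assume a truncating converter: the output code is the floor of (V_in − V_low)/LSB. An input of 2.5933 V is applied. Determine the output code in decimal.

Full-scale span = 8.192 V; LSB = 8.192/2^5 = 256.000 mV.
(2.5933 − (−4.096)) / 0.256 = 26.130 LSBs.
⌊·⌋(26.130) = 26.

code 26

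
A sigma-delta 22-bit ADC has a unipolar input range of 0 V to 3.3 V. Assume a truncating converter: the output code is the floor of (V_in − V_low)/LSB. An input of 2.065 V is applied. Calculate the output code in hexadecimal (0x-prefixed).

LSB = 3.3 V / 4194304 = 0.79 µV.
(V_in − V_low)/LSB = (2.065 − 0) / 7.86781e-07 = 2624617.503.
Floor → code 2624617.
In hexadecimal (0x-prefixed): 0x280C69.

code 0x280C69 (decimal 2624617)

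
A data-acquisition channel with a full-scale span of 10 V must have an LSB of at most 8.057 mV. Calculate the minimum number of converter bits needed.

Number of steps required ≥ 10 V / 8.057 mV = 1241.16.
Need 2^N ≥ 1241.16; 2^10 = 1024, 2^11 = 2048.
Minimum N = 11.

11 bits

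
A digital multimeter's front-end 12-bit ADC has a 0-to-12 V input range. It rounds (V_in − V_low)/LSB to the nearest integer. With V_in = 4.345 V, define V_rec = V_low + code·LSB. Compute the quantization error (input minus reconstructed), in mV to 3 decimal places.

0.273 mV

One LSB is 12 V / 4096 = 2.930 mV.
Scaled input = 1483.0933 LSBs, so code = 1483.
Code 1483 maps back to 0 + 1483×0.00292969 V = 4.3447266 V.
Error = 4.345 − 4.3447266 = 0.000273438 V = 0.273 mV.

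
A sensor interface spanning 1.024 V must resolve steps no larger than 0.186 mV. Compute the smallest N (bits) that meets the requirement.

Number of steps required ≥ 1.024 V / 0.186 mV = 5505.38.
Need 2^N ≥ 5505.38; 2^12 = 4096, 2^13 = 8192.
Minimum N = 13.

13 bits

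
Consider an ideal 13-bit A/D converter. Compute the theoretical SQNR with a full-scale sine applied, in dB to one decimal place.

SNR ≈ 6.02·N + 1.76 dB = 6.02·13 + 1.76 = 80.02 dB.

80.0 dB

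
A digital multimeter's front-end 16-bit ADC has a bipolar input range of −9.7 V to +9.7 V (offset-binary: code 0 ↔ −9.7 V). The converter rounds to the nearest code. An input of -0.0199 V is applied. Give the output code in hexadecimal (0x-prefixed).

With 65536 levels over 19.4 V, one step is 296.02 µV.
(-0.0199 − (−9.7)) / 0.000296021 = 32700.775 LSBs.
So the output code is 32701.
In hexadecimal (0x-prefixed): 0x7FBD.

code 0x7FBD (decimal 32701)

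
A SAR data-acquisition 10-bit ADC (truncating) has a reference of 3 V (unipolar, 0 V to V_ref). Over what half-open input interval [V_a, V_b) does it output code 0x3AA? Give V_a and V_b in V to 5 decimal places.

LSB = 3/2^10 = 2.930 mV.
Code 0x3AA = 938 decimal.
V_a = V_low + 938·LSB = 2.74805 V; V_b = V_low + 939·LSB = 2.75098 V.

[2.74805 V, 2.75098 V)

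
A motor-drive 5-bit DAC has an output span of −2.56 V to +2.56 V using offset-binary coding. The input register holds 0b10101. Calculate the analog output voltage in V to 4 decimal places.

0.8000 V

LSB = 5.12 V / 2^5 = 160.000 mV.
Code 0b10101 = 21 decimal.
V_out = (−2.56) + 21 × 0.16 V = 0.8 V.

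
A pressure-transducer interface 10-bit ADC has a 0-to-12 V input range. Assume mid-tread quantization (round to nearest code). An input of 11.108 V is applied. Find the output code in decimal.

With 1024 levels over 12 V, one step is 11.719 mV.
Input sits at 947.883 steps above V_low.
Round → code 948.

code 948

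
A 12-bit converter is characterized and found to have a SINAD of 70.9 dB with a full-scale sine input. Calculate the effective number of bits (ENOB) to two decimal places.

11.49 bits

ENOB = (SINAD − 1.76) / 6.02 = (70.9 − 1.76)/6.02 = 11.485.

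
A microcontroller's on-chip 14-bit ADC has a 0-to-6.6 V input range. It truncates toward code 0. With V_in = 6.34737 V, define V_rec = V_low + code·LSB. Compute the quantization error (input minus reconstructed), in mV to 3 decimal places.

0.349 mV

Step size: 6.6 V ÷ 2^14 = 402.83 µV.
(V_in − V_low)/LSB = (6.34737 − 0)/0.000402832 = 15756.8652 → code 15756 (floor).
Reconstructed: 6.3470215 V.
Error = 6.34737 − 6.3470215 = 0.000348516 V = 0.349 mV.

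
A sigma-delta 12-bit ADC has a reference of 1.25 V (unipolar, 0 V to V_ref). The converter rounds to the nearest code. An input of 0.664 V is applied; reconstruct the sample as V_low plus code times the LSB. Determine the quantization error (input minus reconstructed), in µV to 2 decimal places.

-62.50 µV

One LSB is 1.25 V / 4096 = 305.18 µV.
(0.664 − 0)/0.000305176 = 2175.7952; round gives code 2176.
Reconstructed: 0.6640625 V.
Error = 0.664 − 0.6640625 = -6.25e-05 V = -62.50 µV.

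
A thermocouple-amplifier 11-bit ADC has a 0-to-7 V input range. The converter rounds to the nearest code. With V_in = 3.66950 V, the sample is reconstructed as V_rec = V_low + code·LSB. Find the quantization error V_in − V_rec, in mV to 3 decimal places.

Step size: 7 V ÷ 2^11 = 3.418 mV.
(V_in − V_low)/LSB = (3.66950 − 0)/0.00341797 = 1073.5909 → code 1074 (round).
Code 1074 maps back to 0 + 1074×0.00341797 V = 3.6708984 V.
Difference: -0.00139844 V → -1.398 mV.

-1.398 mV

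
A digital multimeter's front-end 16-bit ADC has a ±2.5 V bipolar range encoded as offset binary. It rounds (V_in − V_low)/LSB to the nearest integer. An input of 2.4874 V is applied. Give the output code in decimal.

code 65371

LSB = 5 V / 65536 = 76.29 µV.
(V_in − V_low)/LSB = (2.4874 − (−2.5)) / 7.62939e-05 = 65370.849.
round(65370.849) = 65371.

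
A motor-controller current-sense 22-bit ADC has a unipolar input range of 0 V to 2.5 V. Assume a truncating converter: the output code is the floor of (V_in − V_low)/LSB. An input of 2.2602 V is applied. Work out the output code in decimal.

LSB = 2.5 V / 4194304 = 0.60 µV.
Input sits at 3791986.360 steps above V_low.
⌊·⌋(3791986.360) = 3791986.

code 3791986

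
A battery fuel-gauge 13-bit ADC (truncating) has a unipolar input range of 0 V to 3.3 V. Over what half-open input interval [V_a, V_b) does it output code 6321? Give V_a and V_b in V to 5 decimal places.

LSB = 3.3/2^13 = 402.83 µV.
V_a = V_low + 6321·LSB = 2.5463 V; V_b = V_low + 6322·LSB = 2.5467 V.

[2.54630 V, 2.54670 V)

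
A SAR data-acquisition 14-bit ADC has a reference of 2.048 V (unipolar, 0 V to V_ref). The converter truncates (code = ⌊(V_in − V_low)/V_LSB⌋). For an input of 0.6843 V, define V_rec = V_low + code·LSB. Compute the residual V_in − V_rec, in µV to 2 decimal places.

LSB = 2.048/2^14 = 125.00 µV.
(0.6843 − 0)/0.000125 = 5474.4000; ⌊·⌋ gives code 5474.
V_rec = 0 + 5474·0.000125 = 0.68425 V.
Difference: 5e-05 V → 50.00 µV.

50.00 µV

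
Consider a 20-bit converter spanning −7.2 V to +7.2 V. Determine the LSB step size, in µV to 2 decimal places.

Full-scale span = 14.4 V.
LSB = 14.4 / 2^20 = 14.4 / 1048576 = 1.37329e-05 V = 13.73 µV.

13.73 µV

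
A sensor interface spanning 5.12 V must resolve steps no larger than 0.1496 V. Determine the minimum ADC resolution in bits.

Number of steps required ≥ 5.12 V / 0.1496 V = 34.22.
Need 2^N ≥ 34.22; 2^5 = 32, 2^6 = 64.
Minimum N = 6.

6 bits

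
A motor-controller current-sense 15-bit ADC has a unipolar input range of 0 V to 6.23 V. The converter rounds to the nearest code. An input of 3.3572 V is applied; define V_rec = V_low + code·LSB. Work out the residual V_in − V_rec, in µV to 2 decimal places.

-18.63 µV

Step size: 6.23 V ÷ 2^15 = 190.12 µV.
(V_in − V_low)/LSB = (3.3572 − 0)/0.000190125 = 17657.9020 → code 17658 (round).
Code 17658 maps back to 0 + 17658×0.000190125 V = 3.3572186 V.
V_in − V_rec = -1.86279e-05 V = -18.63 µV.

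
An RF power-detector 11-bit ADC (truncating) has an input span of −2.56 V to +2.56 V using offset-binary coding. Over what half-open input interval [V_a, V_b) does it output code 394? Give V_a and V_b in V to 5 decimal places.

LSB = 5.12/2^11 = 2.500 mV.
V_a = V_low + 394·LSB = -1.575 V; V_b = V_low + 395·LSB = -1.5725 V.

[-1.57500 V, -1.57250 V)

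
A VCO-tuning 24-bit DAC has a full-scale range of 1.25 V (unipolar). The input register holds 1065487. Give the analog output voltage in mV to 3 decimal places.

LSB = 1.25 V / 2^24 = 0.07 µV.
V_out = 0 + 1065487 × 7.45058e-08 V = 0.079385 V.
= 79.385 mV.

79.385 mV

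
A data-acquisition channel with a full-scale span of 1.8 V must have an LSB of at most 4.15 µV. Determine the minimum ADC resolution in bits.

Number of steps required ≥ 1.8 V / 4.15 µV = 433734.94.
Need 2^N ≥ 433734.94; 2^18 = 262144, 2^19 = 524288.
Minimum N = 19.

19 bits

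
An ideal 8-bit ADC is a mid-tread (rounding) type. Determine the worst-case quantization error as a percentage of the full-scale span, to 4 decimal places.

Rounding → worst-case error = ½ LSB = V_FS/2^9, so 100/512 = 0.195312 % of full scale.

0.1953 %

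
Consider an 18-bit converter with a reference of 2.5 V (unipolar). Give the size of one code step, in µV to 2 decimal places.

Full-scale span = 2.5 V.
LSB = 2.5 / 2^18 = 2.5 / 262144 = 9.53674e-06 V = 9.54 µV.

9.54 µV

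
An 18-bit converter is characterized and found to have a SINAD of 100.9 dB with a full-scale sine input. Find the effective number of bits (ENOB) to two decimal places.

16.47 bits

ENOB = (SINAD − 1.76) / 6.02 = (100.9 − 1.76)/6.02 = 16.468.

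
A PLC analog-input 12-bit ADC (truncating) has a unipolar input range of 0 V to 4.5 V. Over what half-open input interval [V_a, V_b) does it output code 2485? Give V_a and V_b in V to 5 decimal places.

[2.73010 V, 2.73120 V)

LSB = 4.5/2^12 = 1.099 mV.
V_a = V_low + 2485·LSB = 2.7301 V; V_b = V_low + 2486·LSB = 2.7312 V.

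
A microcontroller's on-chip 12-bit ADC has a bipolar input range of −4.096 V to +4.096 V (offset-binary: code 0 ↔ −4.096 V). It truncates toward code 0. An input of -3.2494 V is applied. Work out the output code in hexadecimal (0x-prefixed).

code 0x1A7 (decimal 423)

With 4096 levels over 8.192 V, one step is 2.000 mV.
Input sits at 423.300 steps above V_low.
So the output code is 423.
In hexadecimal (0x-prefixed): 0x1A7.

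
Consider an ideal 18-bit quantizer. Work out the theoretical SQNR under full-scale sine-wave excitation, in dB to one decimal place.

SNR ≈ 6.02·N + 1.76 dB = 6.02·18 + 1.76 = 110.12 dB.

110.1 dB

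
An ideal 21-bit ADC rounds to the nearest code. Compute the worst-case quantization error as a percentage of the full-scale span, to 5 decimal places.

0.00002 %

Rounding → worst-case error = ½ LSB = V_FS/2^22, so 100/4194304 = 2.38419e-05 % of full scale.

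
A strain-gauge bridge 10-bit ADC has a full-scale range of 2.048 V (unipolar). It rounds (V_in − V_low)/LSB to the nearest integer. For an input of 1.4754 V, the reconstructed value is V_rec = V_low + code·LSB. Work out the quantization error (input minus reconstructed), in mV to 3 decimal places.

One LSB is 2.048 V / 1024 = 2.000 mV.
(1.4754 − 0)/0.002 = 737.7000; round gives code 738.
Code 738 maps back to 0 + 738×0.002 V = 1.476 V.
V_in − V_rec = -0.0006 V = -0.600 mV.

-0.600 mV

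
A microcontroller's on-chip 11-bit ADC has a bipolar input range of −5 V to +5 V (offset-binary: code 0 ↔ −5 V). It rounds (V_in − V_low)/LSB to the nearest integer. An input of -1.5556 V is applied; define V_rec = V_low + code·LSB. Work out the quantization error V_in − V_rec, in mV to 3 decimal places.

2.017 mV

Step size: 10 V ÷ 2^11 = 4.883 mV.
(-1.5556 − (−5))/0.00488281 = 705.4131; round gives code 705.
Code 705 maps back to (−5) + 705×0.00488281 V = -1.5576172 V.
Error = -1.5556 − (−1.5576172) = 0.00201719 V = 2.017 mV.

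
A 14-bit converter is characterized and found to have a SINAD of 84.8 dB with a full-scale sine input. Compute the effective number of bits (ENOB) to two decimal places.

13.79 bits

ENOB = (SINAD − 1.76) / 6.02 = (84.8 − 1.76)/6.02 = 13.794.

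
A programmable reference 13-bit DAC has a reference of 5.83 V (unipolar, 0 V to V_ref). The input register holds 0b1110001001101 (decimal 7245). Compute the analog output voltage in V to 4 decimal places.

5.1560 V

LSB = 5.83 V / 2^13 = 0.712 mV.
Code 0b1110001001101 = 7245 decimal.
V_out = 0 + 7245 × 0.00071167 V = 5.15605 V.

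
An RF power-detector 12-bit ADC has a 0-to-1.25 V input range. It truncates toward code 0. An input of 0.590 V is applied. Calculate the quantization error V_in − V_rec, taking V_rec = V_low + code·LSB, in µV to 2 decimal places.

95.21 µV

Step size: 1.25 V ÷ 2^12 = 305.18 µV.
Scaled input = 1933.3120 LSBs, so code = 1933.
Reconstructed: 0.58990479 V.
Difference: 9.52148e-05 V → 95.21 µV.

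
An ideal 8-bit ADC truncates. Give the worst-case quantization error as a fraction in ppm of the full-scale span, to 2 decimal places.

Truncating → worst-case error = 1 LSB = V_FS/2^8, so 1e+06/256 = 3906.25 ppm of full scale.

3906.25 ppm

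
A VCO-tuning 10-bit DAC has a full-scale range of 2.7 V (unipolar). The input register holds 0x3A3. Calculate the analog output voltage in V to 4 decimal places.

2.4548 V

LSB = 2.7 V / 2^10 = 2.637 mV.
Code 0x3A3 = 931 decimal.
V_out = 0 + 931 × 0.00263672 V = 2.45479 V.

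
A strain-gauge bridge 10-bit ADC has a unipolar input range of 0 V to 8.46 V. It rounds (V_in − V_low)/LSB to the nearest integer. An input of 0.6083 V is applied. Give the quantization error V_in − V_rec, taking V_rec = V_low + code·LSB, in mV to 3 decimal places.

-3.067 mV

One LSB is 8.46 V / 1024 = 8.262 mV.
Scaled input = 73.6287 LSBs, so code = 74.
V_rec = 0 + 74·0.00826172 = 0.61136719 V.
Error = 0.6083 − 0.61136719 = -0.00306719 V = -3.067 mV.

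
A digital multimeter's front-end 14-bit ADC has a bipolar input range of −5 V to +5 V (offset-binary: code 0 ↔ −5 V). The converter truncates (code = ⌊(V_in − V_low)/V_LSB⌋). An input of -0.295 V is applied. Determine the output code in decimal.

code 7708

With 16384 levels over 10 V, one step is 0.610 mV.
(-0.295 − (−5)) / 0.000610352 = 7708.672 LSBs.
⌊·⌋(7708.672) = 7708.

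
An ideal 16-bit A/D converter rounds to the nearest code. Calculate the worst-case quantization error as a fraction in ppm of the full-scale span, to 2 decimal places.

Rounding → worst-case error = ½ LSB = V_FS/2^17, so 1e+06/131072 = 7.62939 ppm of full scale.

7.63 ppm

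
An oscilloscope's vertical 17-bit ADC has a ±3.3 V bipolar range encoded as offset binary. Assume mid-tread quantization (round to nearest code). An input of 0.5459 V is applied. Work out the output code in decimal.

code 76377

LSB = 6.6 V / 131072 = 50.35 µV.
Input sits at 76377.243 steps above V_low.
So the output code is 76377.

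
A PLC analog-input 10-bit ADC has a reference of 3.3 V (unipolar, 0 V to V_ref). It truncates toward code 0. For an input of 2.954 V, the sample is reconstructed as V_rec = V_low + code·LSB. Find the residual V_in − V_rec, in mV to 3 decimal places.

LSB = 3.3/2^10 = 3.223 mV.
(2.954 − 0)/0.00322266 = 916.6352; ⌊·⌋ gives code 916.
Code 916 maps back to 0 + 916×0.00322266 V = 2.9519531 V.
Error = 2.954 − 2.9519531 = 0.00204688 V = 2.047 mV.

2.047 mV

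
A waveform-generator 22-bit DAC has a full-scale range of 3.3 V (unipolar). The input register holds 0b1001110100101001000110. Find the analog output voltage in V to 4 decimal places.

2.0259 V

LSB = 3.3 V / 2^22 = 0.79 µV.
Code 0b1001110100101001000110 = 2574918 decimal.
V_out = 0 + 2574918 × 7.86781e-07 V = 2.0259 V.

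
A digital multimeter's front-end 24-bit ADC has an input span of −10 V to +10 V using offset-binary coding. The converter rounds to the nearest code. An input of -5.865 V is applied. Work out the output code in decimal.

With 16777216 levels over 20 V, one step is 1.19 µV.
(V_in − V_low)/LSB = (-5.865 − (−10)) / 1.19209e-06 = 3468689.408.
round(3468689.408) = 3468689.

code 3468689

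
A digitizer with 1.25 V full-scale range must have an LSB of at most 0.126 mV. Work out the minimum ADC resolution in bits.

14 bits

Number of steps required ≥ 1.25 V / 0.126 mV = 9920.63.
Need 2^N ≥ 9920.63; 2^13 = 8192, 2^14 = 16384.
Minimum N = 14.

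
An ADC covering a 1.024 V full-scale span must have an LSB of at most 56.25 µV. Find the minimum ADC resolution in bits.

Number of steps required ≥ 1.024 V / 56.25 µV = 18204.44.
Need 2^N ≥ 18204.44; 2^14 = 16384, 2^15 = 32768.
Minimum N = 15.

15 bits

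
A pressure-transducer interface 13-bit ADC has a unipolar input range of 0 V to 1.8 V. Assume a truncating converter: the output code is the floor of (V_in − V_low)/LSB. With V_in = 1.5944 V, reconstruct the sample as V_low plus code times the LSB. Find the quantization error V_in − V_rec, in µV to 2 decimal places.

LSB = 1.8/2^13 = 219.73 µV.
(V_in − V_low)/LSB = (1.5944 − 0)/0.000219727 = 7256.2916 → code 7256 (floor).
V_rec = 0 + 7256·0.000219727 = 1.5943359 V.
V_in − V_rec = 6.40625e-05 V = 64.06 µV.

64.06 µV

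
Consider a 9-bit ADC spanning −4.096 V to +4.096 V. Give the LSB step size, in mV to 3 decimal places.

Full-scale span = 8.192 V.
LSB = 8.192 / 2^9 = 8.192 / 512 = 0.016 V = 16.000 mV.

16.000 mV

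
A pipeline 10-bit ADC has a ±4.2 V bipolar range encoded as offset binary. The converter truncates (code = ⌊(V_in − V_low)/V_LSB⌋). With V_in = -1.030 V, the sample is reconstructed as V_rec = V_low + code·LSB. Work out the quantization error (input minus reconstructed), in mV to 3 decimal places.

3.594 mV

One LSB is 8.4 V / 1024 = 8.203 mV.
(V_in − V_low)/LSB = (-1.030 − (−4.2))/0.00820313 = 386.4381 → code 386 (floor).
Code 386 maps back to (−4.2) + 386×0.00820313 V = -1.0335938 V.
Difference: 0.00359375 V → 3.594 mV.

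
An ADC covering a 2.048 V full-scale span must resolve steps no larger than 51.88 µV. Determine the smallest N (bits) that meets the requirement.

Number of steps required ≥ 2.048 V / 51.88 µV = 39475.71.
Need 2^N ≥ 39475.71; 2^15 = 32768, 2^16 = 65536.
Minimum N = 16.

16 bits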